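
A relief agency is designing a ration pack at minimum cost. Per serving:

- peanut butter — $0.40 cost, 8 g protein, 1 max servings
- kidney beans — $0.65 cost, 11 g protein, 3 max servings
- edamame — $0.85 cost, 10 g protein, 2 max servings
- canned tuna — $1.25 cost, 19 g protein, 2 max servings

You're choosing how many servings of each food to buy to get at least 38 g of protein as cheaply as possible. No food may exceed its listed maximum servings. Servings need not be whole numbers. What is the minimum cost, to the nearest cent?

Cost per g of protein: peanut butter $0.0500, kidney beans $0.0591, canned tuna $0.0658, edamame $0.0850.
Take 1 serving of peanut butter: +8.0 g protein for $0.40 (total $0.40, still need 30.0 g).
Take 2.727 servings of kidney beans: +30.0 g protein for $1.77 (total $2.17, still need 0.0 g).
Filling from the cheapest source first is optimal under one linear minimum: $2.17.

$2.17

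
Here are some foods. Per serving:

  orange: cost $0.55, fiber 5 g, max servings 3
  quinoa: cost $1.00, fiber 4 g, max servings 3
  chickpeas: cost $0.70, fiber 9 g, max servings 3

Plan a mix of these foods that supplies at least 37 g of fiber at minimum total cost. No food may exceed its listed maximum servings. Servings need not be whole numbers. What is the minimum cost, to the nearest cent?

$3.20

Cost per g of fiber: chickpeas $0.0778, orange $0.1100, quinoa $0.2500.
Take 3 servings of chickpeas: +27.0 g fiber for $2.10 (total $2.10, still need 10.0 g).
Take 2 servings of orange: +10.0 g fiber for $1.10 (total $3.20, still need 0.0 g).
Greedy by cheapest-per-g is optimal for a single linear constraint, so the minimum cost is $3.20.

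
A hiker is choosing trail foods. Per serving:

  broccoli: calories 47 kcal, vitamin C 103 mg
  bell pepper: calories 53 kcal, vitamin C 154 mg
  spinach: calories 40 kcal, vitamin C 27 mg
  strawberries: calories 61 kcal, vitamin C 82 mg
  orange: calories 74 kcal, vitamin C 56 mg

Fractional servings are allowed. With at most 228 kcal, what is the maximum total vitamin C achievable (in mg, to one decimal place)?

662.5 mg

Vitamin C per kcal: bell pepper 2.906, broccoli 2.191, strawberries 1.344, orange 0.7568, spinach 0.675.
With no serving limits, spend the whole calories allowance on bell pepper: 228 kcal / 53 kcal × 154 mg = 662.5 mg.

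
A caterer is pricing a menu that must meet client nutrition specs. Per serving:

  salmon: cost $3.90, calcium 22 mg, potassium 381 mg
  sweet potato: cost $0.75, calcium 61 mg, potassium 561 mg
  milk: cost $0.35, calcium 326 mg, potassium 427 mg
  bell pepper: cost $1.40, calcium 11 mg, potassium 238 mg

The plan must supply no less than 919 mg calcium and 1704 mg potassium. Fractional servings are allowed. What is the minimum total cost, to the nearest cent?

With two linear requirements the optimum uses one or two foods; enumerate the corners.
salmon only: max(919/22, 1704/381) = 41.77 servings → $162.91.
sweet potato only: max(919/61, 1704/561) = 15.07 servings → $11.30.
milk only: max(919/326, 1704/427) = 3.991 servings → $1.40.
bell pepper only: max(919/11, 1704/238) = 83.55 servings → $116.96.
salmon + sweet potato with both targets exact would need a negative amount; discard.
salmon + milk with both tight: 1.421 servings and 2.723 servings → $6.49.
salmon + bell pepper with both targets exact would need a negative amount; discard.
sweet potato + milk with both tight: 1.04 servings and 2.624 servings → $1.70.
sweet potato + bell pepper with both targets exact would need a negative amount; discard.
milk + bell pepper with both tight: 2.744 servings and 2.237 servings → $4.09.
So the least-cost plan costs $1.40.

$1.40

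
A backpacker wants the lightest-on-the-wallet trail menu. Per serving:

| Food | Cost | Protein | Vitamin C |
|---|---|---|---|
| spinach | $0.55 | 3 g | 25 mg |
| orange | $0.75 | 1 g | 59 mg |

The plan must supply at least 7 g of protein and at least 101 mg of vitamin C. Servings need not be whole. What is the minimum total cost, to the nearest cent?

For a min-cost LP with two ≥-constraints, a basic feasible solution has at most two positive variables.
spinach only: max(7/3, 101/25) = 4.04 servings → $2.22.
orange only: max(7/1, 101/59) = 7 servings → $5.25.
spinach + orange with both tight: 2.053 servings and 0.8421 servings → $1.76.
Cheapest feasible corner: $1.76.

$1.76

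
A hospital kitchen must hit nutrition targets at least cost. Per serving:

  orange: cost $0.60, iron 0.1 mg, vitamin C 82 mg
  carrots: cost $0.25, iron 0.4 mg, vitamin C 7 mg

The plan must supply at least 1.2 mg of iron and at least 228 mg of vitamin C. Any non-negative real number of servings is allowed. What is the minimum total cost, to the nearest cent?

$2.14

orange only: max(1.2/0.1, 228/82) = 12 servings → $7.20.
carrots only: max(1.2/0.4, 228/7) = 32.57 servings → $8.14.
orange + carrots with both tight: 2.579 servings and 2.355 servings → $2.14.
So the least-cost plan costs $2.14.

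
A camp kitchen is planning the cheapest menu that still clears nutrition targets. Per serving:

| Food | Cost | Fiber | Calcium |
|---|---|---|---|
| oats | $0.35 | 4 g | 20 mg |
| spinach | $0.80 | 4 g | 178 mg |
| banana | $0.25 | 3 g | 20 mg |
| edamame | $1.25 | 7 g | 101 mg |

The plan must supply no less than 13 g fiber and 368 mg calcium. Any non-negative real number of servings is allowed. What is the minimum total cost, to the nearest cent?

$1.95

Minimising a linear cost over {fiber ≥ 13, calcium ≥ 368, servings ≥ 0} — the optimum is at a vertex, using one or two foods.
oats only: max(13/4, 368/20) = 18.4 servings → $6.44.
spinach only: max(13/4, 368/178) = 3.25 servings → $2.60.
banana only: max(13/3, 368/20) = 18.4 servings → $4.60.
edamame only: max(13/7, 368/101) = 3.644 servings → $4.55.
oats + spinach with both tight: 1.332 servings and 1.918 servings → $2.00.
oats + banana with both targets exact would need a negative amount; discard.
oats + edamame with both targets exact would need a negative amount; discard.
spinach + banana with both tight: 1.859 servings and 1.855 servings → $1.95.
spinach + edamame with both tight: 1.5 servings and 1 serving → $2.45.
banana + edamame: the both-tight solution has a negative serving — not a feasible corner.
The minimum over all feasible corners is $1.95.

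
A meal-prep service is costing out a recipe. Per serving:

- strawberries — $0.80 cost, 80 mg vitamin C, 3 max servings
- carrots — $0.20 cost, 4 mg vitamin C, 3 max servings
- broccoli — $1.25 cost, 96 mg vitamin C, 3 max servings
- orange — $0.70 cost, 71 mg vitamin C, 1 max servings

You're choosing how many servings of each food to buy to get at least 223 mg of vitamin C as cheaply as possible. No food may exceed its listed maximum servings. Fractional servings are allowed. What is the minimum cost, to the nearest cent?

Cost per mg of vitamin C: orange $0.0099, strawberries $0.0100, broccoli $0.0130, carrots $0.0500.
Take 1 serving of orange: +71.0 mg vitamin C for $0.70 (total $0.70, still need 152.0 mg).
Take 1.9 servings of strawberries: +152.0 mg vitamin C for $1.52 (total $2.22, still need 0.0 mg).
Filling from the cheapest source first is optimal under one linear minimum: $2.22.

$2.22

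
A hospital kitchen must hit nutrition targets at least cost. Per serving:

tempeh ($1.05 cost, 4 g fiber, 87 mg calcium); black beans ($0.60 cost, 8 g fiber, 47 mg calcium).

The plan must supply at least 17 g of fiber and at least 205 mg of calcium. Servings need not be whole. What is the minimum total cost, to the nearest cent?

$2.52

Compare the cost at each extreme point of the feasible region.
tempeh only: max(17/4, 205/87) = 4.25 servings → $4.46.
black beans only: max(17/8, 205/47) = 4.362 servings → $2.62.
tempeh + black beans with both tight: 1.656 servings and 1.297 servings → $2.52.
So the least-cost plan costs $2.52.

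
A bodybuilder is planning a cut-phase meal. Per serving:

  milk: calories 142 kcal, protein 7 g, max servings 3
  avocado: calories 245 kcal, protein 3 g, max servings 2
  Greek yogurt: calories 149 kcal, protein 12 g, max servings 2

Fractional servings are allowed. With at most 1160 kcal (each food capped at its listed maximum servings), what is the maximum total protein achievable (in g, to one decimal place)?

50.3 g

Protein per kcal: Greek yogurt 0.08054, milk 0.0493, avocado 0.01224.
Take 2 servings of Greek yogurt: uses 298 kcal, +24.0 g protein (running total 24.0 g).
Take 3 servings of milk: uses 426 kcal, +21.0 g protein (running total 45.0 g).
Take 1.78 servings of avocado: uses 436 kcal, +5.3 g protein (running total 50.3 g).
Greedy by best ratio exhausts the calories allowance optimally: 50.3 g.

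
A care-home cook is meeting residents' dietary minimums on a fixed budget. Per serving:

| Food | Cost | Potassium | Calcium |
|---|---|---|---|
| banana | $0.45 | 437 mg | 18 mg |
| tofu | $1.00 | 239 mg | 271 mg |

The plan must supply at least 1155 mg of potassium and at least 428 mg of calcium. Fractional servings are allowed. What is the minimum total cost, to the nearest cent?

Two binding constraints pin down two serving amounts, so the optimal mix uses at most two foods. The candidates are each food alone (scaled to the tighter of potassium/calcium) and each pair with both constraints tight.
banana only: max(1155/437, 428/18) = 23.78 servings → $10.70.
tofu only: max(1155/239, 428/271) = 4.833 servings → $4.83.
banana + tofu with both tight: 1.846 servings and 1.457 servings → $2.29.
The minimum over all feasible corners is $2.29.

$2.29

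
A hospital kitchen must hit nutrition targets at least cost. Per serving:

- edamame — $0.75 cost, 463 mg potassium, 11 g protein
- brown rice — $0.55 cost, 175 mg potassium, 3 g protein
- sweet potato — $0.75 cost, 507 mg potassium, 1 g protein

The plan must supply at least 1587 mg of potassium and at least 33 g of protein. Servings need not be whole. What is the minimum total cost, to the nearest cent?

$2.54

edamame only: max(1587/463, 33/11) = 3.428 servings → $2.57.
brown rice only: max(1587/175, 33/3) = 11 servings → $6.05.
sweet potato only: max(1587/507, 33/1) = 33 servings → $24.75.
edamame + brown rice with both tight: 1.892 servings and 4.063 servings → $3.65.
edamame + sweet potato with both tight: 2.961 servings and 0.4259 servings → $2.54.
brown rice + sweet potato with both targets exact would need a negative amount; discard.
The minimum over all feasible corners is $2.54.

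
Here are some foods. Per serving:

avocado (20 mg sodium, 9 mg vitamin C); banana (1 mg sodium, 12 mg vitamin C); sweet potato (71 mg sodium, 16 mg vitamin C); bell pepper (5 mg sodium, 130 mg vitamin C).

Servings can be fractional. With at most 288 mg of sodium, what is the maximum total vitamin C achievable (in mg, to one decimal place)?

Vitamin C per mg sodium: bell pepper 26, banana 12, avocado 0.45, sweet potato 0.2254.
With no serving limits, spend the whole sodium allowance on bell pepper: 288 mg / 5 mg × 130 mg = 7488.0 mg.

7488.0 mg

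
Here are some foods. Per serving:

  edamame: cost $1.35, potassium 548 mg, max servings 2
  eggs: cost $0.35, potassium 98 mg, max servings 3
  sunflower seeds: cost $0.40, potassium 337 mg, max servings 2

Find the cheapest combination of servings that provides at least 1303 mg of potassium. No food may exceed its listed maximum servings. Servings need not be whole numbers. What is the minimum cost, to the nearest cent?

Cost per mg of potassium: sunflower seeds $0.0012, edamame $0.0025, eggs $0.0036.
Take 2 servings of sunflower seeds: +674.0 mg potassium for $0.80 (total $0.80, still need 629.0 mg).
Take 1.148 servings of edamame: +629.0 mg potassium for $1.55 (total $2.35, still need 0.0 mg).
Filling from the cheapest source first is optimal under one linear minimum: $2.35.

$2.35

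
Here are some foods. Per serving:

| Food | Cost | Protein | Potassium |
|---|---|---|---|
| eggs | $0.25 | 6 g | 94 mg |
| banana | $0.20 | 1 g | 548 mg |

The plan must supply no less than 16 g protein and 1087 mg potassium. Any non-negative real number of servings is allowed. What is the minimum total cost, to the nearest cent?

$0.92

With two linear requirements the optimum uses one or two foods; enumerate the corners.
eggs only: max(16/6, 1087/94) = 11.56 servings → $2.89.
banana only: max(16/1, 1087/548) = 16 servings → $3.20.
eggs + banana with both tight: 2.405 servings and 1.571 servings → $0.92.
Cheapest feasible corner: $0.92.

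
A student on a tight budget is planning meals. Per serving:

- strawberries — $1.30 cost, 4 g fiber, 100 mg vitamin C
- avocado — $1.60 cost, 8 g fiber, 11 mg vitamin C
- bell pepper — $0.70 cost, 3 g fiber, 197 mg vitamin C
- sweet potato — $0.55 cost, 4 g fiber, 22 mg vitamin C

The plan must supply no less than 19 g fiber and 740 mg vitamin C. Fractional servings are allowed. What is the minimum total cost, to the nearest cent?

$3.62

A basic optimal solution has at most two foods positive. Try each food alone and each pair with both targets met exactly.
strawberries only: max(19/4, 740/100) = 7.4 servings → $9.62.
avocado only: max(19/8, 740/11) = 67.27 servings → $107.64.
bell pepper only: max(19/3, 740/197) = 6.333 servings → $4.43.
sweet potato only: max(19/4, 740/22) = 33.64 servings → $18.50.
strawberries + avocado with both targets exact would need a negative amount; discard.
strawberries + bell pepper with both tight: 3.121 servings and 2.172 servings → $5.58.
strawberries + sweet potato with both targets exact would need a negative amount; discard.
avocado + bell pepper with both tight: 0.987 servings and 3.701 servings → $4.17.
avocado + sweet potato with both targets exact would need a negative amount; discard.
bell pepper + sweet potato with both tight: 3.521 servings and 2.109 servings → $3.62.
So the least-cost plan costs $3.62.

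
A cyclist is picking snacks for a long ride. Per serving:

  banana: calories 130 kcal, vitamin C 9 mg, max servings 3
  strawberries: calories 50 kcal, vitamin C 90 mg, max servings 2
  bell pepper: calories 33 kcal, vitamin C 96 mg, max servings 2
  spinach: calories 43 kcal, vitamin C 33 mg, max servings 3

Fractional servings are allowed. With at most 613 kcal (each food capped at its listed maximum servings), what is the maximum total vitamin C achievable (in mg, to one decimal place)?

493.0 mg

Vitamin C per kcal: bell pepper 2.909, strawberries 1.8, spinach 0.7674, banana 0.06923.
Take 2 servings of bell pepper: uses 66 kcal, +192.0 mg vitamin C (running total 192.0 mg).
Take 2 servings of strawberries: uses 100 kcal, +180.0 mg vitamin C (running total 372.0 mg).
Take 3 servings of spinach: uses 129 kcal, +99.0 mg vitamin C (running total 471.0 mg).
Take 2.446 servings of banana: uses 318 kcal, +22.0 mg vitamin C (running total 493.0 mg).
Filling greedily by vitamin C-per-kcal is optimal for one linear limit, giving 493.0 mg.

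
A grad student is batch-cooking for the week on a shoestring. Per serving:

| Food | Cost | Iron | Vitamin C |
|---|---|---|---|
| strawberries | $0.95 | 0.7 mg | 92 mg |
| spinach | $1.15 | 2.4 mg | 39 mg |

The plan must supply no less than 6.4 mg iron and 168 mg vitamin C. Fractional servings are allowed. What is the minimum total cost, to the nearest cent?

With two linear requirements the optimum uses one or two foods; enumerate the corners.
strawberries only: max(6.4/0.7, 168/92) = 9.143 servings → $8.69.
spinach only: max(6.4/2.4, 168/39) = 4.308 servings → $4.95.
strawberries + spinach with both tight: 0.7938 servings and 2.435 servings → $3.55.
Cheapest feasible corner: $3.55.

$3.55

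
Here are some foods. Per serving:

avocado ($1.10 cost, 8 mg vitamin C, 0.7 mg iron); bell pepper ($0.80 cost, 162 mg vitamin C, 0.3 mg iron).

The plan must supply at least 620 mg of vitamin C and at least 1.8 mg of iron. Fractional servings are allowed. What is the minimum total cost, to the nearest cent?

An LP optimum is at a vertex; with two nutrient constraints at most two foods are used. Check each candidate.
avocado only: max(620/8, 1.8/0.7) = 77.5 servings → $85.25.
bell pepper only: max(620/162, 1.8/0.3) = 6 servings → $4.80.
avocado + bell pepper with both tight: 0.9514 servings and 3.78 servings → $4.07.
Cheapest feasible corner: $4.07.

$4.07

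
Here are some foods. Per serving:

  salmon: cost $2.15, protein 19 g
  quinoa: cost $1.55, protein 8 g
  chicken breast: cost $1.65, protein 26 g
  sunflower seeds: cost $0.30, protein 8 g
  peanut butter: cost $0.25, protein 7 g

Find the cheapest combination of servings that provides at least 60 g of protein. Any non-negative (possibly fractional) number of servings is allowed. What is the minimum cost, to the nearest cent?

Cost per g of protein: peanut butter $0.0357, sunflower seeds $0.0375, chicken breast $0.0635, salmon $0.1132, quinoa $0.1938.
With no serving limits, use only peanut butter: 60 g / 7 g = 8.571 servings × $0.25 = $2.14.

$2.14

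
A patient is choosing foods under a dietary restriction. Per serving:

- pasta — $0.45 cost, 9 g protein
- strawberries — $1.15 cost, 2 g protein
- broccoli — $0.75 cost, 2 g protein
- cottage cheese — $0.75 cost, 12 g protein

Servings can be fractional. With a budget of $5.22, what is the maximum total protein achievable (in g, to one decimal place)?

Protein per dollar: pasta 20, cottage cheese 16, broccoli 2.667, strawberries 1.739.
With no serving limits, spend the whole cost allowance on pasta: $5.22 / $0.45 × 9 g = 104.4 g.

104.4 g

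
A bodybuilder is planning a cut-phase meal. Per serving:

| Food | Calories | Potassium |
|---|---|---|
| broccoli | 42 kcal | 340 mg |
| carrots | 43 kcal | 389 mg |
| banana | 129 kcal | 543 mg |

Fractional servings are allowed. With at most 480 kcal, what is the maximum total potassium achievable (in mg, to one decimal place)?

4342.3 mg

Potassium per kcal: carrots 9.047, broccoli 8.095, banana 4.209.
With no serving limits, spend the whole calories allowance on carrots: 480 kcal / 43 kcal × 389 mg = 4342.3 mg.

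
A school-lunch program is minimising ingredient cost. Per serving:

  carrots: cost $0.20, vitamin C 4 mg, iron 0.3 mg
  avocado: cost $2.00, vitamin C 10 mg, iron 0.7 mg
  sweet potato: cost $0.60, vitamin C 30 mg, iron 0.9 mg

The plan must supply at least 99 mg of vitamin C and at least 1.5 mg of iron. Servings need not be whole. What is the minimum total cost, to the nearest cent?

This is a tiny linear program; its minimum lies at a vertex of the feasible set. List the vertices and price them.
carrots only: max(99/4, 1.5/0.3) = 24.75 servings → $4.95.
avocado only: max(99/10, 1.5/0.7) = 9.9 servings → $19.80.
sweet potato only: max(99/30, 1.5/0.9) = 3.3 servings → $1.98.
carrots + avocado with both targets exact would need a negative amount; discard.
carrots + sweet potato: intersection lies outside the first quadrant.
avocado + sweet potato: intersection lies outside the first quadrant.
The minimum over all feasible corners is $1.98.

$1.98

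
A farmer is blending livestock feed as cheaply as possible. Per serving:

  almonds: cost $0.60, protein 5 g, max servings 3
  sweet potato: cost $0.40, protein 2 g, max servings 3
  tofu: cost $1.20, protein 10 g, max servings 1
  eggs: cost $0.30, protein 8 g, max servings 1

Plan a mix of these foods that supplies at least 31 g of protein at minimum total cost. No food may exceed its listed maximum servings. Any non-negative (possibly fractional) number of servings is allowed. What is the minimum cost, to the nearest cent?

Cost per g of protein: eggs $0.0375, almonds $0.1200, tofu $0.1200, sweet potato $0.2000.
Take 1 serving of eggs: +8.0 g protein for $0.30 (total $0.30, still need 23.0 g).
Take 3 servings of almonds: +15.0 g protein for $1.80 (total $2.10, still need 8.0 g).
Take 0.8 servings of tofu: +8.0 g protein for $0.96 (total $3.06, still need 0.0 g).
Filling from the cheapest source first is optimal under one linear minimum: $3.06.

$3.06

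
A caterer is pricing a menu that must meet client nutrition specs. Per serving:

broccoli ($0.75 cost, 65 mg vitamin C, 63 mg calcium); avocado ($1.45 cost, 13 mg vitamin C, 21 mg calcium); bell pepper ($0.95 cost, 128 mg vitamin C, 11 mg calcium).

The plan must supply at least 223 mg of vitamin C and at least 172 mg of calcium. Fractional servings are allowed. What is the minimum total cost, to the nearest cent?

$2.37

With two linear requirements the optimum uses one or two foods; enumerate the corners.
broccoli only: max(223/65, 172/63) = 3.431 servings → $2.57.
avocado only: max(223/13, 172/21) = 17.15 servings → $24.87.
bell pepper only: max(223/128, 172/11) = 15.64 servings → $14.85.
broccoli + avocado: intersection lies outside the first quadrant.
broccoli + bell pepper with both tight: 2.662 servings and 0.3904 servings → $2.37.
avocado + bell pepper with both tight: 7.687 servings and 0.9615 servings → $12.06.
The minimum over all feasible corners is $2.37.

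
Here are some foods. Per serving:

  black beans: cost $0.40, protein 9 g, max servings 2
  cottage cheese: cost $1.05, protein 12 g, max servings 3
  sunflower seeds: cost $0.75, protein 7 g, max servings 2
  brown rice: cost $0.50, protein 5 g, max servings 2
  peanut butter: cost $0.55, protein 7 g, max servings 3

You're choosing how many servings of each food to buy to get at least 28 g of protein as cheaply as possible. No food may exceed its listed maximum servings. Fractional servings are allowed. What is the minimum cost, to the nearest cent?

$1.59

Cost per g of protein: black beans $0.0444, peanut butter $0.0786, cottage cheese $0.0875, brown rice $0.1000, sunflower seeds $0.1071.
Take 2 servings of black beans: +18.0 g protein for $0.80 (total $0.80, still need 10.0 g).
Take 1.429 servings of peanut butter: +10.0 g protein for $0.79 (total $1.59, still need 0.0 g).
Greedy by cheapest-per-g is optimal for a single linear constraint, so the minimum cost is $1.59.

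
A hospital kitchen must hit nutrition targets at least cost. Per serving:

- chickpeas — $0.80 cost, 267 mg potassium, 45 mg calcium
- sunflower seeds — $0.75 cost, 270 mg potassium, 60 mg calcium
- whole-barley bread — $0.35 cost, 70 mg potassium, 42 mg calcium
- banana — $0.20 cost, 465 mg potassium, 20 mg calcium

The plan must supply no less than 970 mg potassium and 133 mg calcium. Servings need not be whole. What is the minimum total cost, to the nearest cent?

For a min-cost LP with two ≥-constraints, a basic feasible solution has at most two positive variables.
chickpeas only: max(970/267, 133/45) = 3.633 servings → $2.91.
sunflower seeds only: max(970/270, 133/60) = 3.593 servings → $2.69.
whole-barley bread only: max(970/70, 133/42) = 13.86 servings → $4.85.
banana only: max(970/465, 133/20) = 6.65 servings → $1.33.
chickpeas + sunflower seeds: intersection lies outside the first quadrant.
chickpeas + whole-barley bread with both targets exact would need a negative amount; discard.
chickpeas + banana with both tight: 2.723 servings and 0.5222 servings → $2.28.
sunflower seeds + whole-barley bread with both targets exact would need a negative amount; discard.
sunflower seeds + banana with both tight: 1.886 servings and 0.9907 servings → $1.61.
whole-barley bread + banana with both tight: 2.341 servings and 1.734 servings → $1.17.
The minimum over all feasible corners is $1.17.

$1.17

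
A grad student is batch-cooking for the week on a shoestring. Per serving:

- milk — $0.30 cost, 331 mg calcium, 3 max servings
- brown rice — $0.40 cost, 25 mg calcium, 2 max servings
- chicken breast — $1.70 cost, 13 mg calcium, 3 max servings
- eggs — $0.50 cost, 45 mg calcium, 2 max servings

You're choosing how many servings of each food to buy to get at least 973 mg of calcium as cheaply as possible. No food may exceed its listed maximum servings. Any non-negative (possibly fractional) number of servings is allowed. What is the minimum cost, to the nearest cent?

$0.88

Cost per mg of calcium: milk $0.0009, eggs $0.0111, brown rice $0.0160, chicken breast $0.1308.
Take 2.94 servings of milk: +973.0 mg calcium for $0.88 (total $0.88, still need 0.0 mg).
Greedy by cheapest-per-mg is optimal for a single linear constraint, so the minimum cost is $0.88.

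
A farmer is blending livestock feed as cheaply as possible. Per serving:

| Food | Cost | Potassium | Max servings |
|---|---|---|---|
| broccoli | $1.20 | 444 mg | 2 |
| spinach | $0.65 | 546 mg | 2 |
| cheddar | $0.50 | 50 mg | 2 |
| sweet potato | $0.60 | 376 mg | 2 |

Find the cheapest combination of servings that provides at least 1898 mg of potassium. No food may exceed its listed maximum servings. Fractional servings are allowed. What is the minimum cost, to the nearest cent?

Cost per mg of potassium: spinach $0.0012, sweet potato $0.0016, broccoli $0.0027, cheddar $0.0100.
Take 2 servings of spinach: +1092.0 mg potassium for $1.30 (total $1.30, still need 806.0 mg).
Take 2 servings of sweet potato: +752.0 mg potassium for $1.20 (total $2.50, still need 54.0 mg).
Take 0.1216 servings of broccoli: +54.0 mg potassium for $0.15 (total $2.65, still need 0.0 mg).
Filling from the cheapest source first is optimal under one linear minimum: $2.65.

$2.65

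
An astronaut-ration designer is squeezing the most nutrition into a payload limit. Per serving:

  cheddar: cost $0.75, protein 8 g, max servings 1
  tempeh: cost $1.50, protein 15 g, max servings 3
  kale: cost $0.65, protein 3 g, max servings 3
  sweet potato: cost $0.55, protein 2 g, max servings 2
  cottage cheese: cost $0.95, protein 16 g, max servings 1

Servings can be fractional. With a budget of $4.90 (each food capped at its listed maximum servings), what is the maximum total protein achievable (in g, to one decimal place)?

56.0 g

Protein per dollar: cottage cheese 16.84, cheddar 10.67, tempeh 10, kale 4.615, sweet potato 3.636.
Take 1 serving of cottage cheese: spends $0.95, +16.0 g protein (running total 16.0 g).
Take 1 serving of cheddar: spends $0.75, +8.0 g protein (running total 24.0 g).
Take 2.133 servings of tempeh: spends $3.20, +32.0 g protein (running total 56.0 g).
Filling greedily by protein-per-dollar is optimal for one linear limit, giving 56.0 g.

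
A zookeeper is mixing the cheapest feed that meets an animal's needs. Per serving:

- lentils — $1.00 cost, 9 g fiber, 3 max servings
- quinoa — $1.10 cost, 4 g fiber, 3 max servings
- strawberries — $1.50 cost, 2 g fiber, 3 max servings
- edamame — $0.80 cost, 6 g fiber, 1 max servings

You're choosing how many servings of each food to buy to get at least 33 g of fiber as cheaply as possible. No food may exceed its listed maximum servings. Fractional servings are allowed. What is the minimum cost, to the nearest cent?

$3.80

Cost per g of fiber: lentils $0.1111, edamame $0.1333, quinoa $0.2750, strawberries $0.7500.
Take 3 servings of lentils: +27.0 g fiber for $3.00 (total $3.00, still need 6.0 g).
Take 1 serving of edamame: +6.0 g fiber for $0.80 (total $3.80, still need 0.0 g).
Greedy by cheapest-per-g is optimal for a single linear constraint, so the minimum cost is $3.80.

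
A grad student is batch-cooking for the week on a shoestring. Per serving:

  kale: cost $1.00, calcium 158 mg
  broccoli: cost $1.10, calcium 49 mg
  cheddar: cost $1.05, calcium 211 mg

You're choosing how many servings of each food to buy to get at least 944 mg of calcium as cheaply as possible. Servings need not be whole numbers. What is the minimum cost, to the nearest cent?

Cost per mg of calcium: cheddar $0.0050, kale $0.0063, broccoli $0.0224.
With no serving limits, use only cheddar: 944 mg / 211 mg = 4.474 servings × $1.05 = $4.70.

$4.70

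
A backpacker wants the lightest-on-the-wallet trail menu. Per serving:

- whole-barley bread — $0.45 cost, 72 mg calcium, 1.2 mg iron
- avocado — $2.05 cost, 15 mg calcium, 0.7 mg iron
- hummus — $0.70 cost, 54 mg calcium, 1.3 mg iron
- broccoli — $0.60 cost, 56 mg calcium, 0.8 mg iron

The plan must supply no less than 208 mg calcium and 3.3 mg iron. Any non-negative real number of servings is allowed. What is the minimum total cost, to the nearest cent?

The cheapest plan sits at a corner of the feasible region — with two constraints it uses at most two foods.
whole-barley bread only: max(208/72, 3.3/1.2) = 2.889 servings → $1.30.
avocado only: max(208/15, 3.3/0.7) = 13.87 servings → $28.43.
hummus only: max(208/54, 3.3/1.3) = 3.852 servings → $2.70.
broccoli only: max(208/56, 3.3/0.8) = 4.125 servings → $2.48.
whole-barley bread + avocado: intersection lies outside the first quadrant.
whole-barley bread + hummus: intersection lies outside the first quadrant.
whole-barley bread + broccoli with both tight: 1.917 servings and 1.25 servings → $1.61.
avocado + hummus: the both-tight solution has a negative serving — not a feasible corner.
avocado + broccoli with both tight: 0.6765 servings and 3.533 servings → $3.51.
hummus + broccoli with both tight: 0.6216 servings and 3.115 servings → $2.30.
So the least-cost plan costs $1.30.

$1.30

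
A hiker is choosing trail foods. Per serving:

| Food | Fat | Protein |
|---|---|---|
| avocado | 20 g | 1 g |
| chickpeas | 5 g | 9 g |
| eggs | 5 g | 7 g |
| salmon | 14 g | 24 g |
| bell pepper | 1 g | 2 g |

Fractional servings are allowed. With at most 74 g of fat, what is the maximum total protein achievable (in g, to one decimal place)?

Protein per g fat: bell pepper 2, chickpeas 1.8, salmon 1.714, eggs 1.4, avocado 0.05.
With no serving limits, spend the whole fat allowance on bell pepper: 74 g / 1 g × 2 g = 148.0 g.

148.0 g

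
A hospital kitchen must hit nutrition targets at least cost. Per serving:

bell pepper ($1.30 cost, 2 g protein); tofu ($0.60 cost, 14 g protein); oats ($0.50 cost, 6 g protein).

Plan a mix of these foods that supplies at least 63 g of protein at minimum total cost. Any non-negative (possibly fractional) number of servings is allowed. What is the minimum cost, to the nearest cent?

$2.70

Cost per g of protein: tofu $0.0429, oats $0.0833, bell pepper $0.6500.
With no serving limits, use only tofu: 63 g / 14 g = 4.5 servings × $0.60 = $2.70.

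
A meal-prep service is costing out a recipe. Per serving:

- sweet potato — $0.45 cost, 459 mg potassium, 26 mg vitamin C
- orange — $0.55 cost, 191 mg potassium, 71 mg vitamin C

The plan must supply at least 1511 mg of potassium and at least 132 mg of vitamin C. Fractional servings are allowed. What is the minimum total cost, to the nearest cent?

$1.76

sweet potato only: max(1511/459, 132/26) = 5.077 servings → $2.28.
orange only: max(1511/191, 132/71) = 7.911 servings → $4.35.
sweet potato + orange with both tight: 2.971 servings and 0.7712 servings → $1.76.
Cheapest feasible corner: $1.76.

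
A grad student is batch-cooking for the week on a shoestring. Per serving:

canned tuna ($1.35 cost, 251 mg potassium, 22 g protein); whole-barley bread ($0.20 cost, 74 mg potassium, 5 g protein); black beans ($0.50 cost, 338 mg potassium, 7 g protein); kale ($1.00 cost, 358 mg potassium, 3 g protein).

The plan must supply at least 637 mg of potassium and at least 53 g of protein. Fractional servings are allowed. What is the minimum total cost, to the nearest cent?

Minimising a linear cost over {potassium ≥ 637, protein ≥ 53, servings ≥ 0} — the optimum is at a vertex, using one or two foods.
canned tuna only: max(637/251, 53/22) = 2.538 servings → $3.43.
whole-barley bread only: max(637/74, 53/5) = 10.6 servings → $2.12.
black beans only: max(637/338, 53/7) = 7.571 servings → $3.79.
kale only: max(637/358, 53/3) = 17.67 servings → $17.67.
canned tuna + whole-barley bread with both tight: 1.976 servings and 1.906 servings → $3.05.
canned tuna + black beans with both tight: 2.369 servings and 0.1252 servings → $3.26.
canned tuna + kale with both tight: 2.395 servings and 0.09982 servings → $3.33.
whole-barley bread + black beans: the both-tight solution has a negative serving — not a feasible corner.
whole-barley bread + kale: intersection lies outside the first quadrant.
black beans + kale: the both-tight solution has a negative serving — not a feasible corner.
So the least-cost plan costs $2.12.

$2.12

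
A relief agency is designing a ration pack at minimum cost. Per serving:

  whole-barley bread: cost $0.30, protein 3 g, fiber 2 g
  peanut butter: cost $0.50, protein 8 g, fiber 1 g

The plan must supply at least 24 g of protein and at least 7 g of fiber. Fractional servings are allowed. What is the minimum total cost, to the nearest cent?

$1.78

Minimising a linear cost over {protein ≥ 24, fiber ≥ 7, servings ≥ 0} — the optimum is at a vertex, using one or two foods.
whole-barley bread only: max(24/3, 7/2) = 8 servings → $2.40.
peanut butter only: max(24/8, 7/1) = 7 servings → $3.50.
whole-barley bread + peanut butter with both tight: 2.462 servings and 2.077 servings → $1.78.
Cheapest feasible corner: $1.78.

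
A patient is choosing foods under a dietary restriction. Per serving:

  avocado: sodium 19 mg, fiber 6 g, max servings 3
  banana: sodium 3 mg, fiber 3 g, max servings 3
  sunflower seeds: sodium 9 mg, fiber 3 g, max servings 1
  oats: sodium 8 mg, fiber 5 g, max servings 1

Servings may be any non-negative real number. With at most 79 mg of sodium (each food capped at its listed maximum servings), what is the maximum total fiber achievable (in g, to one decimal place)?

Fiber per mg sodium: banana 1, oats 0.625, sunflower seeds 0.3333, avocado 0.3158.
Take 3 servings of banana: uses 9 mg sodium, +9.0 g fiber (running total 9.0 g).
Take 1 serving of oats: uses 8 mg sodium, +5.0 g fiber (running total 14.0 g).
Take 1 serving of sunflower seeds: uses 9 mg sodium, +3.0 g fiber (running total 17.0 g).
Take 2.789 servings of avocado: uses 53 mg sodium, +16.7 g fiber (running total 33.7 g).
Greedy by best ratio exhausts the sodium allowance optimally: 33.7 g.

33.7 g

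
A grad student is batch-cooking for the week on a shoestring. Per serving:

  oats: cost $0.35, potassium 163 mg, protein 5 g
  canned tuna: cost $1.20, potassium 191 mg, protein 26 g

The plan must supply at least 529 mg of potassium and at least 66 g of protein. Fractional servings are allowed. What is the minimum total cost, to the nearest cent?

For a min-cost LP with two ≥-constraints, a basic feasible solution has at most two positive variables.
oats only: max(529/163, 66/5) = 13.2 servings → $4.62.
canned tuna only: max(529/191, 66/26) = 2.77 servings → $3.32.
oats + canned tuna with both tight: 0.3497 servings and 2.471 servings → $3.09.
The minimum over all feasible corners is $3.09.

$3.09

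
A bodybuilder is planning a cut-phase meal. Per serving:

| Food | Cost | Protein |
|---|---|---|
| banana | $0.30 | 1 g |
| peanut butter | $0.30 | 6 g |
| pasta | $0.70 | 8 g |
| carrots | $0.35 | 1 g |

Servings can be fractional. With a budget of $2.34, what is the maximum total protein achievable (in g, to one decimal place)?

Protein per dollar: peanut butter 20, pasta 11.43, banana 3.333, carrots 2.857.
With no serving limits, spend the whole cost allowance on peanut butter: $2.34 / $0.30 × 6 g = 46.8 g.

46.8 g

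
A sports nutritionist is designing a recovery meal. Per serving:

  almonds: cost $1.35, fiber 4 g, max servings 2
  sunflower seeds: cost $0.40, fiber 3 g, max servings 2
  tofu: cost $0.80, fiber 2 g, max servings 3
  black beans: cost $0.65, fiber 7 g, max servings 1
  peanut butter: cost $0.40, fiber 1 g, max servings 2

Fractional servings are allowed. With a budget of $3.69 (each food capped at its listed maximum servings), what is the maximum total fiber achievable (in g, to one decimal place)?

19.6 g

Fiber per dollar: black beans 10.77, sunflower seeds 7.5, almonds 2.963, tofu 2.5, peanut butter 2.5.
Take 1 serving of black beans: spends $0.65, +7.0 g fiber (running total 7.0 g).
Take 2 servings of sunflower seeds: spends $0.80, +6.0 g fiber (running total 13.0 g).
Take 1.659 servings of almonds: spends $2.24, +6.6 g fiber (running total 19.6 g).
Filling greedily by fiber-per-dollar is optimal for one linear limit, giving 19.6 g.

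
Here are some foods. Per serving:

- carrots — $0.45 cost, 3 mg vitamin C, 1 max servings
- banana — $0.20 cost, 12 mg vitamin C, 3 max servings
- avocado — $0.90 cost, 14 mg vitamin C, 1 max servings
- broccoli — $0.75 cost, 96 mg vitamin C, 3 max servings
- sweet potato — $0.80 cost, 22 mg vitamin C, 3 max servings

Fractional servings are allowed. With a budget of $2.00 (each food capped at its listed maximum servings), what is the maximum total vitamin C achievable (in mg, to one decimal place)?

Vitamin C per dollar: broccoli 128, banana 60, sweet potato 27.5, avocado 15.56, carrots 6.667.
Take 2.667 servings of broccoli: spends $2.00, +256.0 mg vitamin C (running total 256.0 mg).
Greedy by best ratio exhausts the cost allowance optimally: 256.0 mg.

256.0 mg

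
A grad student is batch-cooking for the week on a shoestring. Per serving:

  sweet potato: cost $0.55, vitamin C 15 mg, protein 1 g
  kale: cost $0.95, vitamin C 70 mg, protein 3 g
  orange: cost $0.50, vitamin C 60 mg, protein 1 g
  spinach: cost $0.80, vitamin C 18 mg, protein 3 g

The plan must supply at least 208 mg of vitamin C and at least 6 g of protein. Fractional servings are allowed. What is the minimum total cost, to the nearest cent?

$2.24

With two linear requirements the optimum uses one or two foods; enumerate the corners.
sweet potato only: max(208/15, 6/1) = 13.87 servings → $7.63.
kale only: max(208/70, 6/3) = 2.971 servings → $2.82.
orange only: max(208/60, 6/1) = 6 servings → $3.00.
spinach only: max(208/18, 6/3) = 11.56 servings → $9.24.
sweet potato + kale: the both-tight solution has a negative serving — not a feasible corner.
sweet potato + orange with both tight: 3.378 servings and 2.622 servings → $3.17.
sweet potato + spinach: the both-tight solution has a negative serving — not a feasible corner.
kale + orange with both tight: 1.382 servings and 1.855 servings → $2.24.
kale + spinach: intersection lies outside the first quadrant.
orange + spinach with both tight: 3.185 servings and 0.9383 servings → $2.34.
Cheapest feasible corner: $2.24.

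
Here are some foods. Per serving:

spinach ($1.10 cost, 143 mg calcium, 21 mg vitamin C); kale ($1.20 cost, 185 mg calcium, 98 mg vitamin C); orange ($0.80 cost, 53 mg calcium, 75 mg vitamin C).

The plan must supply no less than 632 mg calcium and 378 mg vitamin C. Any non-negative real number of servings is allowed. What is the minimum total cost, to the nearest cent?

A basic optimal solution has at most two foods positive. Try each food alone and each pair with both targets met exactly.
spinach only: max(632/143, 378/21) = 18 servings → $19.80.
kale only: max(632/185, 378/98) = 3.857 servings → $4.63.
orange only: max(632/53, 378/75) = 11.92 servings → $9.54.
spinach + kale: the both-tight solution has a negative serving — not a feasible corner.
spinach + orange with both tight: 2.847 servings and 4.243 servings → $6.53.
kale + orange with both tight: 3.152 servings and 0.9209 servings → $4.52.
So the least-cost plan costs $4.52.

$4.52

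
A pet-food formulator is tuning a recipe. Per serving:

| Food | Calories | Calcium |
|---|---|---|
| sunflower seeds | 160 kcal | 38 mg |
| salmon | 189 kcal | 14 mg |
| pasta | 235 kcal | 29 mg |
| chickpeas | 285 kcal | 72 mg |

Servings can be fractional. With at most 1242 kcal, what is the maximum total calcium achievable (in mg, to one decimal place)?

313.8 mg

Calcium per kcal: chickpeas 0.2526, sunflower seeds 0.2375, pasta 0.1234, salmon 0.07407.
With no serving limits, spend the whole calories allowance on chickpeas: 1242 kcal / 285 kcal × 72 mg = 313.8 mg.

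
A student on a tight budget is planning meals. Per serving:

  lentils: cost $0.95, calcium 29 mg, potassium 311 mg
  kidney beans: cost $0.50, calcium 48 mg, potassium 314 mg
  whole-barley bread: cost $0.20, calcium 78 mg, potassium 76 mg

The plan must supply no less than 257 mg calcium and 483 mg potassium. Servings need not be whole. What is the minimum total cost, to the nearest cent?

Check every corner: each single food scaled to meet both minima, and each pair solved so both constraints bind.
lentils only: max(257/29, 483/311) = 8.862 servings → $8.42.
kidney beans only: max(257/48, 483/314) = 5.354 servings → $2.68.
whole-barley bread only: max(257/78, 483/76) = 6.355 servings → $1.27.
lentils + kidney beans with both targets exact would need a negative amount; discard.
lentils + whole-barley bread with both tight: 0.8226 servings and 2.989 servings → $1.38.
kidney beans + whole-barley bread with both tight: 0.8704 servings and 2.759 servings → $0.99.
So the least-cost plan costs $0.99.

$0.99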